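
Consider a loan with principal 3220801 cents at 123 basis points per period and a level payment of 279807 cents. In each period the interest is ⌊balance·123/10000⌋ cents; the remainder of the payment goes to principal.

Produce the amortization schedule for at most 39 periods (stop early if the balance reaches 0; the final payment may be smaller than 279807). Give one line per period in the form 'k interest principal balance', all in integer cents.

1. interest=⌊3220801·123/10000⌋=39615; principal=279807-39615=240192; balance=3220801-240192=2980609
2. interest=⌊2980609·123/10000⌋=36661; principal=279807-36661=243146; balance=2980609-243146=2737463
3. interest=⌊2737463·123/10000⌋=33670; principal=279807-33670=246137; balance=2737463-246137=2491326
4. interest=⌊2491326·123/10000⌋=30643; principal=279807-30643=249164; balance=2491326-249164=2242162
5. interest=⌊2242162·123/10000⌋=27578; principal=279807-27578=252229; balance=2242162-252229=1989933
6. interest=⌊1989933·123/10000⌋=24476; principal=279807-24476=255331; balance=1989933-255331=1734602
7. interest=⌊1734602·123/10000⌋=21335; principal=279807-21335=258472; balance=1734602-258472=1476130
8. interest=⌊1476130·123/10000⌋=18156; principal=279807-18156=261651; balance=1476130-261651=1214479
9. interest=⌊1214479·123/10000⌋=14938; principal=279807-14938=264869; balance=1214479-264869=949610
10. interest=⌊949610·123/10000⌋=11680; principal=279807-11680=268127; balance=949610-268127=681483
11. interest=⌊681483·123/10000⌋=8382; principal=279807-8382=271425; balance=681483-271425=410058
12. interest=⌊410058·123/10000⌋=5043; principal=279807-5043=274764; balance=410058-274764=135294
13. interest=⌊135294·123/10000⌋=1664; principal=min(279807-1664,135294)=135294; balance=135294-135294=0

1 39615 240192 2980609
2 36661 243146 2737463
3 33670 246137 2491326
4 30643 249164 2242162
5 27578 252229 1989933
6 24476 255331 1734602
7 21335 258472 1476130
8 18156 261651 1214479
9 14938 264869 949610
10 11680 268127 681483
11 8382 271425 410058
12 5043 274764 135294
13 1664 135294 0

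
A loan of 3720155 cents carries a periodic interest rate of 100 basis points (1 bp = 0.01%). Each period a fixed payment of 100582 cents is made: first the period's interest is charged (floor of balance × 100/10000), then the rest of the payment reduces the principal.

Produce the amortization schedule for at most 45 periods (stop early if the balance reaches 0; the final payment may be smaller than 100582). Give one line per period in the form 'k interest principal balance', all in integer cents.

1 37201 63381 3656774
2 36567 64015 3592759
3 35927 64655 3528104
4 35281 65301 3462803
5 34628 65954 3396849
6 33968 66614 3330235
7 33302 67280 3262955
8 32629 67953 3195002
9 31950 68632 3126370
10 31263 69319 3057051
11 30570 70012 2987039
12 29870 70712 2916327
13 29163 71419 2844908
14 28449 72133 2772775
15 27727 72855 2699920
16 26999 73583 2626337
17 26263 74319 2552018
18 25520 75062 2476956
19 24769 75813 2401143
20 24011 76571 2324572
21 23245 77337 2247235
22 22472 78110 2169125
23 21691 78891 2090234
24 20902 79680 2010554
25 20105 80477 1930077
26 19300 81282 1848795
27 18487 82095 1766700
28 17667 82915 1683785
29 16837 83745 1600040
30 16000 84582 1515458
31 15154 85428 1430030
32 14300 86282 1343748
33 13437 87145 1256603
34 12566 88016 1168587
35 11685 88897 1079690
36 10796 89786 989904
37 9899 90683 899221
38 8992 91590 807631
39 8076 92506 715125
40 7151 93431 621694
41 6216 94366 527328
42 5273 95309 432019
43 4320 96262 335757
44 3357 97225 238532
45 2385 98197 140335

1. interest=⌊3720155·100/10000⌋=37201; principal=100582-37201=63381; balance=3720155-63381=3656774
2. interest=⌊3656774·100/10000⌋=36567; principal=100582-36567=64015; balance=3656774-64015=3592759
3. interest=⌊3592759·100/10000⌋=35927; principal=100582-35927=64655; balance=3592759-64655=3528104
4. interest=⌊3528104·100/10000⌋=35281; principal=100582-35281=65301; balance=3528104-65301=3462803
5. interest=⌊3462803·100/10000⌋=34628; principal=100582-34628=65954; balance=3462803-65954=3396849
6. interest=⌊3396849·100/10000⌋=33968; principal=100582-33968=66614; balance=3396849-66614=3330235
7. interest=⌊3330235·100/10000⌋=33302; principal=100582-33302=67280; balance=3330235-67280=3262955
8. interest=⌊3262955·100/10000⌋=32629; principal=100582-32629=67953; balance=3262955-67953=3195002
9. interest=⌊3195002·100/10000⌋=31950; principal=100582-31950=68632; balance=3195002-68632=3126370
10. interest=⌊3126370·100/10000⌋=31263; principal=100582-31263=69319; balance=3126370-69319=3057051
11. interest=⌊3057051·100/10000⌋=30570; principal=100582-30570=70012; balance=3057051-70012=2987039
12. interest=⌊2987039·100/10000⌋=29870; principal=100582-29870=70712; balance=2987039-70712=2916327
13. interest=⌊2916327·100/10000⌋=29163; principal=100582-29163=71419; balance=2916327-71419=2844908
14. interest=⌊2844908·100/10000⌋=28449; principal=100582-28449=72133; balance=2844908-72133=2772775
15. interest=⌊2772775·100/10000⌋=27727; principal=100582-27727=72855; balance=2772775-72855=2699920
16. interest=⌊2699920·100/10000⌋=26999; principal=100582-26999=73583; balance=2699920-73583=2626337
17. interest=⌊2626337·100/10000⌋=26263; principal=100582-26263=74319; balance=2626337-74319=2552018
18. interest=⌊2552018·100/10000⌋=25520; principal=100582-25520=75062; balance=2552018-75062=2476956
19. interest=⌊2476956·100/10000⌋=24769; principal=100582-24769=75813; balance=2476956-75813=2401143
20. interest=⌊2401143·100/10000⌋=24011; principal=100582-24011=76571; balance=2401143-76571=2324572
21. interest=⌊2324572·100/10000⌋=23245; principal=100582-23245=77337; balance=2324572-77337=2247235
22. interest=⌊2247235·100/10000⌋=22472; principal=100582-22472=78110; balance=2247235-78110=2169125
23. interest=⌊2169125·100/10000⌋=21691; principal=100582-21691=78891; balance=2169125-78891=2090234
24. interest=⌊2090234·100/10000⌋=20902; principal=100582-20902=79680; balance=2090234-79680=2010554
25. interest=⌊2010554·100/10000⌋=20105; principal=100582-20105=80477; balance=2010554-80477=1930077
26. interest=⌊1930077·100/10000⌋=19300; principal=100582-19300=81282; balance=1930077-81282=1848795
27. interest=⌊1848795·100/10000⌋=18487; principal=100582-18487=82095; balance=1848795-82095=1766700
28. interest=⌊1766700·100/10000⌋=17667; principal=100582-17667=82915; balance=1766700-82915=1683785
29. interest=⌊1683785·100/10000⌋=16837; principal=100582-16837=83745; balance=1683785-83745=1600040
30. interest=⌊1600040·100/10000⌋=16000; principal=100582-16000=84582; balance=1600040-84582=1515458
31. interest=⌊1515458·100/10000⌋=15154; principal=100582-15154=85428; balance=1515458-85428=1430030
32. interest=⌊1430030·100/10000⌋=14300; principal=100582-14300=86282; balance=1430030-86282=1343748
33. interest=⌊1343748·100/10000⌋=13437; principal=100582-13437=87145; balance=1343748-87145=1256603
34. interest=⌊1256603·100/10000⌋=12566; principal=100582-12566=88016; balance=1256603-88016=1168587
35. interest=⌊1168587·100/10000⌋=11685; principal=100582-11685=88897; balance=1168587-88897=1079690
36. interest=⌊1079690·100/10000⌋=10796; principal=100582-10796=89786; balance=1079690-89786=989904
37. interest=⌊989904·100/10000⌋=9899; principal=100582-9899=90683; balance=989904-90683=899221
38. interest=⌊899221·100/10000⌋=8992; principal=100582-8992=91590; balance=899221-91590=807631
39. interest=⌊807631·100/10000⌋=8076; principal=100582-8076=92506; balance=807631-92506=715125
40. interest=⌊715125·100/10000⌋=7151; principal=100582-7151=93431; balance=715125-93431=621694
41. interest=⌊621694·100/10000⌋=6216; principal=100582-6216=94366; balance=621694-94366=527328
42. interest=⌊527328·100/10000⌋=5273; principal=100582-5273=95309; balance=527328-95309=432019
43. interest=⌊432019·100/10000⌋=4320; principal=100582-4320=96262; balance=432019-96262=335757
44. interest=⌊335757·100/10000⌋=3357; principal=100582-3357=97225; balance=335757-97225=238532
45. interest=⌊238532·100/10000⌋=2385; principal=100582-2385=98197; balance=238532-98197=140335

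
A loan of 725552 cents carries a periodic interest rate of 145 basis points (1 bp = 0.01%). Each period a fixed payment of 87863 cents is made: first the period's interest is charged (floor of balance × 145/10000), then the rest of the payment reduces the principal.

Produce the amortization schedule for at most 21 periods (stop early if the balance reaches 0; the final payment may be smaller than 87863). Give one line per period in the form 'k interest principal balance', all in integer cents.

1. interest=⌊725552·145/10000⌋=10520; principal=87863-10520=77343; balance=725552-77343=648209
2. interest=⌊648209·145/10000⌋=9399; principal=87863-9399=78464; balance=648209-78464=569745
3. interest=⌊569745·145/10000⌋=8261; principal=87863-8261=79602; balance=569745-79602=490143
4. interest=⌊490143·145/10000⌋=7107; principal=87863-7107=80756; balance=490143-80756=409387
5. interest=⌊409387·145/10000⌋=5936; principal=87863-5936=81927; balance=409387-81927=327460
6. interest=⌊327460·145/10000⌋=4748; principal=87863-4748=83115; balance=327460-83115=244345
7. interest=⌊244345·145/10000⌋=3543; principal=87863-3543=84320; balance=244345-84320=160025
8. interest=⌊160025·145/10000⌋=2320; principal=87863-2320=85543; balance=160025-85543=74482
9. interest=⌊74482·145/10000⌋=1079; principal=min(87863-1079,74482)=74482; balance=74482-74482=0

1 10520 77343 648209
2 9399 78464 569745
3 8261 79602 490143
4 7107 80756 409387
5 5936 81927 327460
6 4748 83115 244345
7 3543 84320 160025
8 2320 85543 74482
9 1079 74482 0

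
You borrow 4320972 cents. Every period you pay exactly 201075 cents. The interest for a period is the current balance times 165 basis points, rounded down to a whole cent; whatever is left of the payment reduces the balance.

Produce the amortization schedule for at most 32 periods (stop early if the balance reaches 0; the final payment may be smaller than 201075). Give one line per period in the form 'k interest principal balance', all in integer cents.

1. interest=⌊4320972·165/10000⌋=71296; principal=201075-71296=129779; balance=4320972-129779=4191193
2. interest=⌊4191193·165/10000⌋=69154; principal=201075-69154=131921; balance=4191193-131921=4059272
3. interest=⌊4059272·165/10000⌋=66977; principal=201075-66977=134098; balance=4059272-134098=3925174
4. interest=⌊3925174·165/10000⌋=64765; principal=201075-64765=136310; balance=3925174-136310=3788864
5. interest=⌊3788864·165/10000⌋=62516; principal=201075-62516=138559; balance=3788864-138559=3650305
6. interest=⌊3650305·165/10000⌋=60230; principal=201075-60230=140845; balance=3650305-140845=3509460
7. interest=⌊3509460·165/10000⌋=57906; principal=201075-57906=143169; balance=3509460-143169=3366291
8. interest=⌊3366291·165/10000⌋=55543; principal=201075-55543=145532; balance=3366291-145532=3220759
9. interest=⌊3220759·165/10000⌋=53142; principal=201075-53142=147933; balance=3220759-147933=3072826
10. interest=⌊3072826·165/10000⌋=50701; principal=201075-50701=150374; balance=3072826-150374=2922452
11. interest=⌊2922452·165/10000⌋=48220; principal=201075-48220=152855; balance=2922452-152855=2769597
12. interest=⌊2769597·165/10000⌋=45698; principal=201075-45698=155377; balance=2769597-155377=2614220
13. interest=⌊2614220·165/10000⌋=43134; principal=201075-43134=157941; balance=2614220-157941=2456279
14. interest=⌊2456279·165/10000⌋=40528; principal=201075-40528=160547; balance=2456279-160547=2295732
15. interest=⌊2295732·165/10000⌋=37879; principal=201075-37879=163196; balance=2295732-163196=2132536
16. interest=⌊2132536·165/10000⌋=35186; principal=201075-35186=165889; balance=2132536-165889=1966647
17. interest=⌊1966647·165/10000⌋=32449; principal=201075-32449=168626; balance=1966647-168626=1798021
18. interest=⌊1798021·165/10000⌋=29667; principal=201075-29667=171408; balance=1798021-171408=1626613
19. interest=⌊1626613·165/10000⌋=26839; principal=201075-26839=174236; balance=1626613-174236=1452377
20. interest=⌊1452377·165/10000⌋=23964; principal=201075-23964=177111; balance=1452377-177111=1275266
21. interest=⌊1275266·165/10000⌋=21041; principal=201075-21041=180034; balance=1275266-180034=1095232
22. interest=⌊1095232·165/10000⌋=18071; principal=201075-18071=183004; balance=1095232-183004=912228
23. interest=⌊912228·165/10000⌋=15051; principal=201075-15051=186024; balance=912228-186024=726204
24. interest=⌊726204·165/10000⌋=11982; principal=201075-11982=189093; balance=726204-189093=537111
25. interest=⌊537111·165/10000⌋=8862; principal=201075-8862=192213; balance=537111-192213=344898
26. interest=⌊344898·165/10000⌋=5690; principal=201075-5690=195385; balance=344898-195385=149513
27. interest=⌊149513·165/10000⌋=2466; principal=min(201075-2466,149513)=149513; balance=149513-149513=0

1 71296 129779 4191193
2 69154 131921 4059272
3 66977 134098 3925174
4 64765 136310 3788864
5 62516 138559 3650305
6 60230 140845 3509460
7 57906 143169 3366291
8 55543 145532 3220759
9 53142 147933 3072826
10 50701 150374 2922452
11 48220 152855 2769597
12 45698 155377 2614220
13 43134 157941 2456279
14 40528 160547 2295732
15 37879 163196 2132536
16 35186 165889 1966647
17 32449 168626 1798021
18 29667 171408 1626613
19 26839 174236 1452377
20 23964 177111 1275266
21 21041 180034 1095232
22 18071 183004 912228
23 15051 186024 726204
24 11982 189093 537111
25 8862 192213 344898
26 5690 195385 149513
27 2466 149513 0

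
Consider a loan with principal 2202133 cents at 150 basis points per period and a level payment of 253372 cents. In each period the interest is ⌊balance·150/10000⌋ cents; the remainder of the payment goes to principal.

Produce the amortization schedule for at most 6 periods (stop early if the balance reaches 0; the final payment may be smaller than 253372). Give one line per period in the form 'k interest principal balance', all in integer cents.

1. interest=⌊2202133·150/10000⌋=33031; principal=253372-33031=220341; balance=2202133-220341=1981792
2. interest=⌊1981792·150/10000⌋=29726; principal=253372-29726=223646; balance=1981792-223646=1758146
3. interest=⌊1758146·150/10000⌋=26372; principal=253372-26372=227000; balance=1758146-227000=1531146
4. interest=⌊1531146·150/10000⌋=22967; principal=253372-22967=230405; balance=1531146-230405=1300741
5. interest=⌊1300741·150/10000⌋=19511; principal=253372-19511=233861; balance=1300741-233861=1066880
6. interest=⌊1066880·150/10000⌋=16003; principal=253372-16003=237369; balance=1066880-237369=829511

1 33031 220341 1981792
2 29726 223646 1758146
3 26372 227000 1531146
4 22967 230405 1300741
5 19511 233861 1066880
6 16003 237369 829511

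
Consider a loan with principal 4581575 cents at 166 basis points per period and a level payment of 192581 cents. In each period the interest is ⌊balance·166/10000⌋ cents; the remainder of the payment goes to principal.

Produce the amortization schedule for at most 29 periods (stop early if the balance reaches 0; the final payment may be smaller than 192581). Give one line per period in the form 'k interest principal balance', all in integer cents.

1 76054 116527 4465048
2 74119 118462 4346586
3 72153 120428 4226158
4 70154 122427 4103731
5 68121 124460 3979271
6 66055 126526 3852745
7 63955 128626 3724119
8 61820 130761 3593358
9 59649 132932 3460426
10 57443 135138 3325288
11 55199 137382 3187906
12 52919 139662 3048244
13 50600 141981 2906263
14 48243 144338 2761925
15 45847 146734 2615191
16 43412 149169 2466022
17 40935 151646 2314376
18 38418 154163 2160213
19 35859 156722 2003491
20 33257 159324 1844167
21 30613 161968 1682199
22 27924 164657 1517542
23 25191 167390 1350152
24 22412 170169 1179983
25 19587 172994 1006989
26 16716 175865 831124
27 13796 178785 652339
28 10828 181753 470586
29 7811 184770 285816

1. interest=⌊4581575·166/10000⌋=76054; principal=192581-76054=116527; balance=4581575-116527=4465048
2. interest=⌊4465048·166/10000⌋=74119; principal=192581-74119=118462; balance=4465048-118462=4346586
3. interest=⌊4346586·166/10000⌋=72153; principal=192581-72153=120428; balance=4346586-120428=4226158
4. interest=⌊4226158·166/10000⌋=70154; principal=192581-70154=122427; balance=4226158-122427=4103731
5. interest=⌊4103731·166/10000⌋=68121; principal=192581-68121=124460; balance=4103731-124460=3979271
6. interest=⌊3979271·166/10000⌋=66055; principal=192581-66055=126526; balance=3979271-126526=3852745
7. interest=⌊3852745·166/10000⌋=63955; principal=192581-63955=128626; balance=3852745-128626=3724119
8. interest=⌊3724119·166/10000⌋=61820; principal=192581-61820=130761; balance=3724119-130761=3593358
9. interest=⌊3593358·166/10000⌋=59649; principal=192581-59649=132932; balance=3593358-132932=3460426
10. interest=⌊3460426·166/10000⌋=57443; principal=192581-57443=135138; balance=3460426-135138=3325288
11. interest=⌊3325288·166/10000⌋=55199; principal=192581-55199=137382; balance=3325288-137382=3187906
12. interest=⌊3187906·166/10000⌋=52919; principal=192581-52919=139662; balance=3187906-139662=3048244
13. interest=⌊3048244·166/10000⌋=50600; principal=192581-50600=141981; balance=3048244-141981=2906263
14. interest=⌊2906263·166/10000⌋=48243; principal=192581-48243=144338; balance=2906263-144338=2761925
15. interest=⌊2761925·166/10000⌋=45847; principal=192581-45847=146734; balance=2761925-146734=2615191
16. interest=⌊2615191·166/10000⌋=43412; principal=192581-43412=149169; balance=2615191-149169=2466022
17. interest=⌊2466022·166/10000⌋=40935; principal=192581-40935=151646; balance=2466022-151646=2314376
18. interest=⌊2314376·166/10000⌋=38418; principal=192581-38418=154163; balance=2314376-154163=2160213
19. interest=⌊2160213·166/10000⌋=35859; principal=192581-35859=156722; balance=2160213-156722=2003491
20. interest=⌊2003491·166/10000⌋=33257; principal=192581-33257=159324; balance=2003491-159324=1844167
21. interest=⌊1844167·166/10000⌋=30613; principal=192581-30613=161968; balance=1844167-161968=1682199
22. interest=⌊1682199·166/10000⌋=27924; principal=192581-27924=164657; balance=1682199-164657=1517542
23. interest=⌊1517542·166/10000⌋=25191; principal=192581-25191=167390; balance=1517542-167390=1350152
24. interest=⌊1350152·166/10000⌋=22412; principal=192581-22412=170169; balance=1350152-170169=1179983
25. interest=⌊1179983·166/10000⌋=19587; principal=192581-19587=172994; balance=1179983-172994=1006989
26. interest=⌊1006989·166/10000⌋=16716; principal=192581-16716=175865; balance=1006989-175865=831124
27. interest=⌊831124·166/10000⌋=13796; principal=192581-13796=178785; balance=831124-178785=652339
28. interest=⌊652339·166/10000⌋=10828; principal=192581-10828=181753; balance=652339-181753=470586
29. interest=⌊470586·166/10000⌋=7811; principal=192581-7811=184770; balance=470586-184770=285816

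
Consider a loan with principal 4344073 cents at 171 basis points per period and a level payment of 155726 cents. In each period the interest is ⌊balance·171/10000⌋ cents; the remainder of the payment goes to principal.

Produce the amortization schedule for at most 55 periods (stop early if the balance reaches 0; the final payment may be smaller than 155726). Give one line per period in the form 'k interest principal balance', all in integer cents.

1 74283 81443 4262630
2 72890 82836 4179794
3 71474 84252 4095542
4 70033 85693 4009849
5 68568 87158 3922691
6 67078 88648 3834043
7 65562 90164 3743879
8 64020 91706 3652173
9 62452 93274 3558899
10 60857 94869 3464030
11 59234 96492 3367538
12 57584 98142 3269396
13 55906 99820 3169576
14 54199 101527 3068049
15 52463 103263 2964786
16 50697 105029 2859757
17 48901 106825 2752932
18 47075 108651 2644281
19 45217 110509 2533772
20 43327 112399 2421373
21 41405 114321 2307052
22 39450 116276 2190776
23 37462 118264 2072512
24 35439 120287 1952225
25 33383 122343 1829882
26 31290 124436 1705446
27 29163 126563 1578883
28 26998 128728 1450155
29 24797 130929 1319226
30 22558 133168 1186058
31 20281 135445 1050613
32 17965 137761 912852
33 15609 140117 772735
34 13213 142513 630222
35 10776 144950 485272
36 8298 147428 337844
37 5777 149949 187895
38 3213 152513 35382
39 605 35382 0

1. interest=⌊4344073·171/10000⌋=74283; principal=155726-74283=81443; balance=4344073-81443=4262630
2. interest=⌊4262630·171/10000⌋=72890; principal=155726-72890=82836; balance=4262630-82836=4179794
3. interest=⌊4179794·171/10000⌋=71474; principal=155726-71474=84252; balance=4179794-84252=4095542
4. interest=⌊4095542·171/10000⌋=70033; principal=155726-70033=85693; balance=4095542-85693=4009849
5. interest=⌊4009849·171/10000⌋=68568; principal=155726-68568=87158; balance=4009849-87158=3922691
6. interest=⌊3922691·171/10000⌋=67078; principal=155726-67078=88648; balance=3922691-88648=3834043
7. interest=⌊3834043·171/10000⌋=65562; principal=155726-65562=90164; balance=3834043-90164=3743879
8. interest=⌊3743879·171/10000⌋=64020; principal=155726-64020=91706; balance=3743879-91706=3652173
9. interest=⌊3652173·171/10000⌋=62452; principal=155726-62452=93274; balance=3652173-93274=3558899
10. interest=⌊3558899·171/10000⌋=60857; principal=155726-60857=94869; balance=3558899-94869=3464030
11. interest=⌊3464030·171/10000⌋=59234; principal=155726-59234=96492; balance=3464030-96492=3367538
12. interest=⌊3367538·171/10000⌋=57584; principal=155726-57584=98142; balance=3367538-98142=3269396
13. interest=⌊3269396·171/10000⌋=55906; principal=155726-55906=99820; balance=3269396-99820=3169576
14. interest=⌊3169576·171/10000⌋=54199; principal=155726-54199=101527; balance=3169576-101527=3068049
15. interest=⌊3068049·171/10000⌋=52463; principal=155726-52463=103263; balance=3068049-103263=2964786
16. interest=⌊2964786·171/10000⌋=50697; principal=155726-50697=105029; balance=2964786-105029=2859757
17. interest=⌊2859757·171/10000⌋=48901; principal=155726-48901=106825; balance=2859757-106825=2752932
18. interest=⌊2752932·171/10000⌋=47075; principal=155726-47075=108651; balance=2752932-108651=2644281
19. interest=⌊2644281·171/10000⌋=45217; principal=155726-45217=110509; balance=2644281-110509=2533772
20. interest=⌊2533772·171/10000⌋=43327; principal=155726-43327=112399; balance=2533772-112399=2421373
21. interest=⌊2421373·171/10000⌋=41405; principal=155726-41405=114321; balance=2421373-114321=2307052
22. interest=⌊2307052·171/10000⌋=39450; principal=155726-39450=116276; balance=2307052-116276=2190776
23. interest=⌊2190776·171/10000⌋=37462; principal=155726-37462=118264; balance=2190776-118264=2072512
24. interest=⌊2072512·171/10000⌋=35439; principal=155726-35439=120287; balance=2072512-120287=1952225
25. interest=⌊1952225·171/10000⌋=33383; principal=155726-33383=122343; balance=1952225-122343=1829882
26. interest=⌊1829882·171/10000⌋=31290; principal=155726-31290=124436; balance=1829882-124436=1705446
27. interest=⌊1705446·171/10000⌋=29163; principal=155726-29163=126563; balance=1705446-126563=1578883
28. interest=⌊1578883·171/10000⌋=26998; principal=155726-26998=128728; balance=1578883-128728=1450155
29. interest=⌊1450155·171/10000⌋=24797; principal=155726-24797=130929; balance=1450155-130929=1319226
30. interest=⌊1319226·171/10000⌋=22558; principal=155726-22558=133168; balance=1319226-133168=1186058
31. interest=⌊1186058·171/10000⌋=20281; principal=155726-20281=135445; balance=1186058-135445=1050613
32. interest=⌊1050613·171/10000⌋=17965; principal=155726-17965=137761; balance=1050613-137761=912852
33. interest=⌊912852·171/10000⌋=15609; principal=155726-15609=140117; balance=912852-140117=772735
34. interest=⌊772735·171/10000⌋=13213; principal=155726-13213=142513; balance=772735-142513=630222
35. interest=⌊630222·171/10000⌋=10776; principal=155726-10776=144950; balance=630222-144950=485272
36. interest=⌊485272·171/10000⌋=8298; principal=155726-8298=147428; balance=485272-147428=337844
37. interest=⌊337844·171/10000⌋=5777; principal=155726-5777=149949; balance=337844-149949=187895
38. interest=⌊187895·171/10000⌋=3213; principal=155726-3213=152513; balance=187895-152513=35382
39. interest=⌊35382·171/10000⌋=605; principal=min(155726-605,35382)=35382; balance=35382-35382=0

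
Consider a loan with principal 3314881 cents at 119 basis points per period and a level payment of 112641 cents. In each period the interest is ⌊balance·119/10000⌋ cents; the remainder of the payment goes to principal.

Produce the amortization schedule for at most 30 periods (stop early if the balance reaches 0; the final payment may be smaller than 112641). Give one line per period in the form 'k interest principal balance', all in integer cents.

1 39447 73194 3241687
2 38576 74065 3167622
3 37694 74947 3092675
4 36802 75839 3016836
5 35900 76741 2940095
6 34987 77654 2862441
7 34063 78578 2783863
8 33127 79514 2704349
9 32181 80460 2623889
10 31224 81417 2542472
11 30255 82386 2460086
12 29275 83366 2376720
13 28282 84359 2292361
14 27279 85362 2206999
15 26263 86378 2120621
16 25235 87406 2033215
17 24195 88446 1944769
18 23142 89499 1855270
19 22077 90564 1764706
20 21000 91641 1673065
21 19909 92732 1580333
22 18805 93836 1486497
23 17689 94952 1391545
24 16559 96082 1295463
25 15416 97225 1198238
26 14259 98382 1099856
27 13088 99553 1000303
28 11903 100738 899565
29 10704 101937 797628
30 9491 103150 694478

1. interest=⌊3314881·119/10000⌋=39447; principal=112641-39447=73194; balance=3314881-73194=3241687
2. interest=⌊3241687·119/10000⌋=38576; principal=112641-38576=74065; balance=3241687-74065=3167622
3. interest=⌊3167622·119/10000⌋=37694; principal=112641-37694=74947; balance=3167622-74947=3092675
4. interest=⌊3092675·119/10000⌋=36802; principal=112641-36802=75839; balance=3092675-75839=3016836
5. interest=⌊3016836·119/10000⌋=35900; principal=112641-35900=76741; balance=3016836-76741=2940095
6. interest=⌊2940095·119/10000⌋=34987; principal=112641-34987=77654; balance=2940095-77654=2862441
7. interest=⌊2862441·119/10000⌋=34063; principal=112641-34063=78578; balance=2862441-78578=2783863
8. interest=⌊2783863·119/10000⌋=33127; principal=112641-33127=79514; balance=2783863-79514=2704349
9. interest=⌊2704349·119/10000⌋=32181; principal=112641-32181=80460; balance=2704349-80460=2623889
10. interest=⌊2623889·119/10000⌋=31224; principal=112641-31224=81417; balance=2623889-81417=2542472
11. interest=⌊2542472·119/10000⌋=30255; principal=112641-30255=82386; balance=2542472-82386=2460086
12. interest=⌊2460086·119/10000⌋=29275; principal=112641-29275=83366; balance=2460086-83366=2376720
13. interest=⌊2376720·119/10000⌋=28282; principal=112641-28282=84359; balance=2376720-84359=2292361
14. interest=⌊2292361·119/10000⌋=27279; principal=112641-27279=85362; balance=2292361-85362=2206999
15. interest=⌊2206999·119/10000⌋=26263; principal=112641-26263=86378; balance=2206999-86378=2120621
16. interest=⌊2120621·119/10000⌋=25235; principal=112641-25235=87406; balance=2120621-87406=2033215
17. interest=⌊2033215·119/10000⌋=24195; principal=112641-24195=88446; balance=2033215-88446=1944769
18. interest=⌊1944769·119/10000⌋=23142; principal=112641-23142=89499; balance=1944769-89499=1855270
19. interest=⌊1855270·119/10000⌋=22077; principal=112641-22077=90564; balance=1855270-90564=1764706
20. interest=⌊1764706·119/10000⌋=21000; principal=112641-21000=91641; balance=1764706-91641=1673065
21. interest=⌊1673065·119/10000⌋=19909; principal=112641-19909=92732; balance=1673065-92732=1580333
22. interest=⌊1580333·119/10000⌋=18805; principal=112641-18805=93836; balance=1580333-93836=1486497
23. interest=⌊1486497·119/10000⌋=17689; principal=112641-17689=94952; balance=1486497-94952=1391545
24. interest=⌊1391545·119/10000⌋=16559; principal=112641-16559=96082; balance=1391545-96082=1295463
25. interest=⌊1295463·119/10000⌋=15416; principal=112641-15416=97225; balance=1295463-97225=1198238
26. interest=⌊1198238·119/10000⌋=14259; principal=112641-14259=98382; balance=1198238-98382=1099856
27. interest=⌊1099856·119/10000⌋=13088; principal=112641-13088=99553; balance=1099856-99553=1000303
28. interest=⌊1000303·119/10000⌋=11903; principal=112641-11903=100738; balance=1000303-100738=899565
29. interest=⌊899565·119/10000⌋=10704; principal=112641-10704=101937; balance=899565-101937=797628
30. interest=⌊797628·119/10000⌋=9491; principal=112641-9491=103150; balance=797628-103150=694478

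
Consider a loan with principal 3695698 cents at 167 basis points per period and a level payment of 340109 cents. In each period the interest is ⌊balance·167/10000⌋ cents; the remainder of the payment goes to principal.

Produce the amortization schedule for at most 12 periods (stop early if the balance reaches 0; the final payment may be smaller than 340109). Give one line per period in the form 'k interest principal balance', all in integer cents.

1 61718 278391 3417307
2 57069 283040 3134267
3 52342 287767 2846500
4 47536 292573 2553927
5 42650 297459 2256468
6 37683 302426 1954042
7 32632 307477 1646565
8 27497 312612 1333953
9 22277 317832 1016121
10 16969 323140 692981
11 11572 328537 364444
12 6086 334023 30421

1. interest=⌊3695698·167/10000⌋=61718; principal=340109-61718=278391; balance=3695698-278391=3417307
2. interest=⌊3417307·167/10000⌋=57069; principal=340109-57069=283040; balance=3417307-283040=3134267
3. interest=⌊3134267·167/10000⌋=52342; principal=340109-52342=287767; balance=3134267-287767=2846500
4. interest=⌊2846500·167/10000⌋=47536; principal=340109-47536=292573; balance=2846500-292573=2553927
5. interest=⌊2553927·167/10000⌋=42650; principal=340109-42650=297459; balance=2553927-297459=2256468
6. interest=⌊2256468·167/10000⌋=37683; principal=340109-37683=302426; balance=2256468-302426=1954042
7. interest=⌊1954042·167/10000⌋=32632; principal=340109-32632=307477; balance=1954042-307477=1646565
8. interest=⌊1646565·167/10000⌋=27497; principal=340109-27497=312612; balance=1646565-312612=1333953
9. interest=⌊1333953·167/10000⌋=22277; principal=340109-22277=317832; balance=1333953-317832=1016121
10. interest=⌊1016121·167/10000⌋=16969; principal=340109-16969=323140; balance=1016121-323140=692981
11. interest=⌊692981·167/10000⌋=11572; principal=340109-11572=328537; balance=692981-328537=364444
12. interest=⌊364444·167/10000⌋=6086; principal=340109-6086=334023; balance=364444-334023=30421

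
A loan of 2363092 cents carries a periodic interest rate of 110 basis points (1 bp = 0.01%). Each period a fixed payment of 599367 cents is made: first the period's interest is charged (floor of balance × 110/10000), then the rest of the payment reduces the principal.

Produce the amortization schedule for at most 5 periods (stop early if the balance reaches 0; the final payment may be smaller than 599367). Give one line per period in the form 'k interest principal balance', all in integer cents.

1 25994 573373 1789719
2 19686 579681 1210038
3 13310 586057 623981
4 6863 592504 31477
5 346 31477 0

1. interest=⌊2363092·110/10000⌋=25994; principal=599367-25994=573373; balance=2363092-573373=1789719
2. interest=⌊1789719·110/10000⌋=19686; principal=599367-19686=579681; balance=1789719-579681=1210038
3. interest=⌊1210038·110/10000⌋=13310; principal=599367-13310=586057; balance=1210038-586057=623981
4. interest=⌊623981·110/10000⌋=6863; principal=599367-6863=592504; balance=623981-592504=31477
5. interest=⌊31477·110/10000⌋=346; principal=min(599367-346,31477)=31477; balance=31477-31477=0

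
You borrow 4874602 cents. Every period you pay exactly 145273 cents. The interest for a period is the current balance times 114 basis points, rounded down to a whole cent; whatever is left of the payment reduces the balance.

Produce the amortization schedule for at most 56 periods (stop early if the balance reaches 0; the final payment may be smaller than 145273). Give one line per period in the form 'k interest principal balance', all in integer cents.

1 55570 89703 4784899
2 54547 90726 4694173
3 53513 91760 4602413
4 52467 92806 4509607
5 51409 93864 4415743
6 50339 94934 4320809
7 49257 96016 4224793
8 48162 97111 4127682
9 47055 98218 4029464
10 45935 99338 3930126
11 44803 100470 3829656
12 43658 101615 3728041
13 42499 102774 3625267
14 41328 103945 3521322
15 40143 105130 3416192
16 38944 106329 3309863
17 37732 107541 3202322
18 36506 108767 3093555
19 35266 110007 2983548
20 34012 111261 2872287
21 32744 112529 2759758
22 31461 113812 2645946
23 30163 115110 2530836
24 28851 116422 2414414
25 27524 117749 2296665
26 26181 119092 2177573
27 24824 120449 2057124
28 23451 121822 1935302
29 22062 123211 1812091
30 20657 124616 1687475
31 19237 126036 1561439
32 17800 127473 1433966
33 16347 128926 1305040
34 14877 130396 1174644
35 13390 131883 1042761
36 11887 133386 909375
37 10366 134907 774468
38 8828 136445 638023
39 7273 138000 500023
40 5700 139573 360450
41 4109 141164 219286
42 2499 142774 76512
43 872 76512 0

1. interest=⌊4874602·114/10000⌋=55570; principal=145273-55570=89703; balance=4874602-89703=4784899
2. interest=⌊4784899·114/10000⌋=54547; principal=145273-54547=90726; balance=4784899-90726=4694173
3. interest=⌊4694173·114/10000⌋=53513; principal=145273-53513=91760; balance=4694173-91760=4602413
4. interest=⌊4602413·114/10000⌋=52467; principal=145273-52467=92806; balance=4602413-92806=4509607
5. interest=⌊4509607·114/10000⌋=51409; principal=145273-51409=93864; balance=4509607-93864=4415743
6. interest=⌊4415743·114/10000⌋=50339; principal=145273-50339=94934; balance=4415743-94934=4320809
7. interest=⌊4320809·114/10000⌋=49257; principal=145273-49257=96016; balance=4320809-96016=4224793
8. interest=⌊4224793·114/10000⌋=48162; principal=145273-48162=97111; balance=4224793-97111=4127682
9. interest=⌊4127682·114/10000⌋=47055; principal=145273-47055=98218; balance=4127682-98218=4029464
10. interest=⌊4029464·114/10000⌋=45935; principal=145273-45935=99338; balance=4029464-99338=3930126
11. interest=⌊3930126·114/10000⌋=44803; principal=145273-44803=100470; balance=3930126-100470=3829656
12. interest=⌊3829656·114/10000⌋=43658; principal=145273-43658=101615; balance=3829656-101615=3728041
13. interest=⌊3728041·114/10000⌋=42499; principal=145273-42499=102774; balance=3728041-102774=3625267
14. interest=⌊3625267·114/10000⌋=41328; principal=145273-41328=103945; balance=3625267-103945=3521322
15. interest=⌊3521322·114/10000⌋=40143; principal=145273-40143=105130; balance=3521322-105130=3416192
16. interest=⌊3416192·114/10000⌋=38944; principal=145273-38944=106329; balance=3416192-106329=3309863
17. interest=⌊3309863·114/10000⌋=37732; principal=145273-37732=107541; balance=3309863-107541=3202322
18. interest=⌊3202322·114/10000⌋=36506; principal=145273-36506=108767; balance=3202322-108767=3093555
19. interest=⌊3093555·114/10000⌋=35266; principal=145273-35266=110007; balance=3093555-110007=2983548
20. interest=⌊2983548·114/10000⌋=34012; principal=145273-34012=111261; balance=2983548-111261=2872287
21. interest=⌊2872287·114/10000⌋=32744; principal=145273-32744=112529; balance=2872287-112529=2759758
22. interest=⌊2759758·114/10000⌋=31461; principal=145273-31461=113812; balance=2759758-113812=2645946
23. interest=⌊2645946·114/10000⌋=30163; principal=145273-30163=115110; balance=2645946-115110=2530836
24. interest=⌊2530836·114/10000⌋=28851; principal=145273-28851=116422; balance=2530836-116422=2414414
25. interest=⌊2414414·114/10000⌋=27524; principal=145273-27524=117749; balance=2414414-117749=2296665
26. interest=⌊2296665·114/10000⌋=26181; principal=145273-26181=119092; balance=2296665-119092=2177573
27. interest=⌊2177573·114/10000⌋=24824; principal=145273-24824=120449; balance=2177573-120449=2057124
28. interest=⌊2057124·114/10000⌋=23451; principal=145273-23451=121822; balance=2057124-121822=1935302
29. interest=⌊1935302·114/10000⌋=22062; principal=145273-22062=123211; balance=1935302-123211=1812091
30. interest=⌊1812091·114/10000⌋=20657; principal=145273-20657=124616; balance=1812091-124616=1687475
31. interest=⌊1687475·114/10000⌋=19237; principal=145273-19237=126036; balance=1687475-126036=1561439
32. interest=⌊1561439·114/10000⌋=17800; principal=145273-17800=127473; balance=1561439-127473=1433966
33. interest=⌊1433966·114/10000⌋=16347; principal=145273-16347=128926; balance=1433966-128926=1305040
34. interest=⌊1305040·114/10000⌋=14877; principal=145273-14877=130396; balance=1305040-130396=1174644
35. interest=⌊1174644·114/10000⌋=13390; principal=145273-13390=131883; balance=1174644-131883=1042761
36. interest=⌊1042761·114/10000⌋=11887; principal=145273-11887=133386; balance=1042761-133386=909375
37. interest=⌊909375·114/10000⌋=10366; principal=145273-10366=134907; balance=909375-134907=774468
38. interest=⌊774468·114/10000⌋=8828; principal=145273-8828=136445; balance=774468-136445=638023
39. interest=⌊638023·114/10000⌋=7273; principal=145273-7273=138000; balance=638023-138000=500023
40. interest=⌊500023·114/10000⌋=5700; principal=145273-5700=139573; balance=500023-139573=360450
41. interest=⌊360450·114/10000⌋=4109; principal=145273-4109=141164; balance=360450-141164=219286
42. interest=⌊219286·114/10000⌋=2499; principal=145273-2499=142774; balance=219286-142774=76512
43. interest=⌊76512·114/10000⌋=872; principal=min(145273-872,76512)=76512; balance=76512-76512=0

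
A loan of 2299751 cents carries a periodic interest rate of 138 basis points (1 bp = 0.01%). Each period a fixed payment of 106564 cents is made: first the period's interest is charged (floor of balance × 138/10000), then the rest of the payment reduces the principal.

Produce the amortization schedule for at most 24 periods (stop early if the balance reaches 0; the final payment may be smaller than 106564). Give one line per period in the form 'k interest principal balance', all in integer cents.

1. interest=⌊2299751·138/10000⌋=31736; principal=106564-31736=74828; balance=2299751-74828=2224923
2. interest=⌊2224923·138/10000⌋=30703; principal=106564-30703=75861; balance=2224923-75861=2149062
3. interest=⌊2149062·138/10000⌋=29657; principal=106564-29657=76907; balance=2149062-76907=2072155
4. interest=⌊2072155·138/10000⌋=28595; principal=106564-28595=77969; balance=2072155-77969=1994186
5. interest=⌊1994186·138/10000⌋=27519; principal=106564-27519=79045; balance=1994186-79045=1915141
6. interest=⌊1915141·138/10000⌋=26428; principal=106564-26428=80136; balance=1915141-80136=1835005
7. interest=⌊1835005·138/10000⌋=25323; principal=106564-25323=81241; balance=1835005-81241=1753764
8. interest=⌊1753764·138/10000⌋=24201; principal=106564-24201=82363; balance=1753764-82363=1671401
9. interest=⌊1671401·138/10000⌋=23065; principal=106564-23065=83499; balance=1671401-83499=1587902
10. interest=⌊1587902·138/10000⌋=21913; principal=106564-21913=84651; balance=1587902-84651=1503251
11. interest=⌊1503251·138/10000⌋=20744; principal=106564-20744=85820; balance=1503251-85820=1417431
12. interest=⌊1417431·138/10000⌋=19560; principal=106564-19560=87004; balance=1417431-87004=1330427
13. interest=⌊1330427·138/10000⌋=18359; principal=106564-18359=88205; balance=1330427-88205=1242222
14. interest=⌊1242222·138/10000⌋=17142; principal=106564-17142=89422; balance=1242222-89422=1152800
15. interest=⌊1152800·138/10000⌋=15908; principal=106564-15908=90656; balance=1152800-90656=1062144
16. interest=⌊1062144·138/10000⌋=14657; principal=106564-14657=91907; balance=1062144-91907=970237
17. interest=⌊970237·138/10000⌋=13389; principal=106564-13389=93175; balance=970237-93175=877062
18. interest=⌊877062·138/10000⌋=12103; principal=106564-12103=94461; balance=877062-94461=782601
19. interest=⌊782601·138/10000⌋=10799; principal=106564-10799=95765; balance=782601-95765=686836
20. interest=⌊686836·138/10000⌋=9478; principal=106564-9478=97086; balance=686836-97086=589750
21. interest=⌊589750·138/10000⌋=8138; principal=106564-8138=98426; balance=589750-98426=491324
22. interest=⌊491324·138/10000⌋=6780; principal=106564-6780=99784; balance=491324-99784=391540
23. interest=⌊391540·138/10000⌋=5403; principal=106564-5403=101161; balance=391540-101161=290379
24. interest=⌊290379·138/10000⌋=4007; principal=106564-4007=102557; balance=290379-102557=187822

1 31736 74828 2224923
2 30703 75861 2149062
3 29657 76907 2072155
4 28595 77969 1994186
5 27519 79045 1915141
6 26428 80136 1835005
7 25323 81241 1753764
8 24201 82363 1671401
9 23065 83499 1587902
10 21913 84651 1503251
11 20744 85820 1417431
12 19560 87004 1330427
13 18359 88205 1242222
14 17142 89422 1152800
15 15908 90656 1062144
16 14657 91907 970237
17 13389 93175 877062
18 12103 94461 782601
19 10799 95765 686836
20 9478 97086 589750
21 8138 98426 491324
22 6780 99784 391540
23 5403 101161 290379
24 4007 102557 187822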